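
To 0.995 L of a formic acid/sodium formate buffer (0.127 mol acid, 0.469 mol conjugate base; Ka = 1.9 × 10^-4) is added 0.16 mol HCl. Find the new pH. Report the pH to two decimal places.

pH = 3.75

After neutralization: n(HCOOH) = 0.287 mol, n(HCOO-) = 0.309 mol.
pKa = −log(1.9 × 10^-4) = 3.721
pH = pKa + log(n_HCOO-/n_HCOOH) = 3.721 + log(0.309/0.287) = 3.721 + (+0.032)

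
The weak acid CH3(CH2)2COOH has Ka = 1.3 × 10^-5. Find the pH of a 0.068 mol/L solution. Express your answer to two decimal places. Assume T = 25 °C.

CH3(CH2)2COOH ⇌ CH3(CH2)2COO- + H+
Ka = x²/(0.068 − x) = 1.3 × 10^-5
Neglecting x in the denominator: x = √(1.3 × 10^-5 × 0.068) = 9.40 × 10^-4 M
pH = −log(9.40 × 10^-4) = 3.03

pH = 3.03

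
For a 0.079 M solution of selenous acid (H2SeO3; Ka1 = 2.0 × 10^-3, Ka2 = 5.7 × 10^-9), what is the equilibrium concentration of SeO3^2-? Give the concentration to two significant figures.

First ionization gives [H+] ≈ [HSeO3-] = 1.16 × 10^-2 M.
Second step: Ka2 = [H+][SeO3^2-]/[HSeO3-] ≈ [SeO3^2-] (since [H+] ≈ [HSeO3-]).
So [SeO3^2-] ≈ Ka2.

5.7 × 10^-9 M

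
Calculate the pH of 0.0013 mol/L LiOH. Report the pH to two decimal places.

pH = 11.11

LiOH is a strong base; [OH-] = 0.0013 M.
pOH = -log(0.0013) = 2.89
pH = 14.00 - 2.89 = 11.11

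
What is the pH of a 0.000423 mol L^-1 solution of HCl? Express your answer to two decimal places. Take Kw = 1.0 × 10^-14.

HCl is a strong acid and dissociates completely, so [H+] = 0.000423 M.
pH = -log(0.000423) = 3.37

pH = 3.37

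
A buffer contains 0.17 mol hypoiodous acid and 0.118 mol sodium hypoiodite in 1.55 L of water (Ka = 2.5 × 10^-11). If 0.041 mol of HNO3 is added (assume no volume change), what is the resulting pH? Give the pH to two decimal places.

pH = 10.16

Added H+ converts OI- to HOI: HOI → 0.211 mol, OI- → 0.077 mol.
pKa = −log(2.5 × 10^-11) = 10.602
pH = pKa + log([A⁻]/[HA]) = 10.602 + log(0.077/0.211) = 10.602 -0.438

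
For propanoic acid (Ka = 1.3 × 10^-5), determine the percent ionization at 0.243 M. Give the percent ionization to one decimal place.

0.7%

CH3CH2COOH ⇌ CH3CH2COO- + H+; let x = [H+] at equilibrium.
x ≈ √(Ka·C₀) = √(1.3 × 10^-5 × 0.243) = 1.78 × 10^-3 M
Fraction ionized = 1.78 × 10^-3 / 0.243 = 0.0073 → 0.7%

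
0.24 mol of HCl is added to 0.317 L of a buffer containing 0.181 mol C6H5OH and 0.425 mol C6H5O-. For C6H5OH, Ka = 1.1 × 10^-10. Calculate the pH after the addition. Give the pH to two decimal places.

Added H+ converts C6H5O- to C6H5OH: C6H5OH → 0.421 mol, C6H5O- → 0.185 mol.
pKa = −log(1.1 × 10^-10) = 9.959
pH = pKa + log(n_C6H5O-/n_C6H5OH) = 9.959 + log(0.185/0.421) = 9.959 + (-0.357)

pH = 9.60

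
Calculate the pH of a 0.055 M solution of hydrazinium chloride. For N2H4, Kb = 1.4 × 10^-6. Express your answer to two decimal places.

pH = 4.70

N2H5+ is the conjugate acid of the weak base N2H4.
Ka = Kw/Kb = 1.0×10^-14 / 1.4 × 10^-6 = 7.14 × 10^-9
Ka = x²/(0.055 − x) = 7.14 × 10^-9
Since Ka ≪ C₀, x ≈ √(Ka·C₀) = 1.98 × 10^-5 M.
Check: 0.036% ionized — well under 5%, approximation valid.
pH = −log[H+] = −log(1.98 × 10^-5) = 4.70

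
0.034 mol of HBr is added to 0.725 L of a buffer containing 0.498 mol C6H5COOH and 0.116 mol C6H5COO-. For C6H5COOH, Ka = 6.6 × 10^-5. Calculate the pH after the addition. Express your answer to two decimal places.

pH = 3.37

Added H+ converts C6H5COO- to C6H5COOH: C6H5COOH → 0.532 mol, C6H5COO- → 0.082 mol.
pKa = −log(6.6 × 10^-5) = 4.180
pH = pKa + log(n_C6H5COO-/n_C6H5COOH) = 4.180 + log(0.082/0.532) = 4.180 + (-0.812)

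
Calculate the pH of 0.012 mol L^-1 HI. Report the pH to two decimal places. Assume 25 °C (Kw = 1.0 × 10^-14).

pH = 1.92

HI is a strong acid and dissociates completely, so [H+] = 0.012 M.
pH = -log(0.012) = 1.92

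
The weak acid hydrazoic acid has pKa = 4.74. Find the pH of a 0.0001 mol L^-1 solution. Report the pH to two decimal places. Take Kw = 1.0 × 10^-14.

HN3 ⇌ N3- + H+
Ka = 10^(−4.74) = 1.82 × 10^-5
Let x = [H+] at equilibrium. Ka = x²/(0.0001 − x).
The 5% rule fails; solving x² + Ka·x − Ka·C₀ = 0 exactly:
x = (−Ka + √(Ka² + 4·Ka·C₀))/2 = 3.45 × 10^-5 M
pH = −log(3.45 × 10^-5) = 4.46

pH = 4.46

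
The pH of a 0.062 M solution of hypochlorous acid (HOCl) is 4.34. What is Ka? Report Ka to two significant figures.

Ka = 3.4 × 10^-8

[H+] = 10^(-4.34) = 4.57 × 10^-5 M
At equilibrium [HA] = 0.062 − 4.57 × 10^-5 = 6.20 × 10^-2 M
Ka = [H+][A-]/[HA] = (4.57 × 10^-5)² / 6.20 × 10^-2 = 3.4 × 10^-8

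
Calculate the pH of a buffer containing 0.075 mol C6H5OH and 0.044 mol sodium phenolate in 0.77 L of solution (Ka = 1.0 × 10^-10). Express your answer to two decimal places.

pH = 9.77

pKa = −log(1.0 × 10^-10) = 10.000
Henderson–Hasselbalch: pH = pKa + log([C6H5O-]/[C6H5OH]) = 10.000 + log(0.044/0.075)
pH = 10.000 + (-0.232) = 9.77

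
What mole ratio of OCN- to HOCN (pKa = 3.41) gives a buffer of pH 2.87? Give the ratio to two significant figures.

ratio = 0.29

pH = pKa + log(r) ⇒ log(r) = 2.87 − 3.41 = -0.54
r = [OCN-]/[HOCN] = 10^(-0.54) = 0.288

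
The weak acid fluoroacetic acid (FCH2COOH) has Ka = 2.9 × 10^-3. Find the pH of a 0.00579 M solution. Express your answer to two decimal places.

pH = 2.54

FCH2COOH ⇌ FCH2COO- + H+
Ka = [H+]²/(0.00579 − [H+]) = 2.9 × 10^-3
[H+] is not negligible relative to C₀; solve [H+]² + 0.0029·[H+] − 1.68e-05 = 0.
[H+] = (−Ka + √(Ka² + 4·Ka·C₀))/2 = 2.90 × 10^-3 M
pH = −log[H+] = −log(2.90 × 10^-3) = 2.54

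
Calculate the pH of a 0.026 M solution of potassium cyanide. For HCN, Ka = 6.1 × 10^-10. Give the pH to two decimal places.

CN- is the conjugate base of the weak acid HCN.
Kb = Kw/Ka = 1.0×10^-14 / 6.1 × 10^-10 = 1.64 × 10^-5
From the ICE table, Kb = x²/(0.026 − x) = 1.64 × 10^-5.
Assume x ≪ 0.026: x ≈ √(1.64 × 10^-5 × 0.026) = 6.53 × 10^-4 M
(x/C₀ = 2.5% < 5%, so the approximation holds.)
pOH = 3.19, so pH = 14.00 − pOH = 10.81

pH = 10.81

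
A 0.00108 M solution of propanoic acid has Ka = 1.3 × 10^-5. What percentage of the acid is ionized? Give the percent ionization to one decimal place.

CH3CH2COOH ⇌ CH3CH2COO- + H+; let x = [H+] at equilibrium.
Solve x² + 1.3e-05x − 1.4e-08 = 0 → x = 1.12 × 10^-4 M
% ionization = x/C₀ × 100% = 1.12 × 10^-4/0.00108 × 100% = 10.4%

10.4%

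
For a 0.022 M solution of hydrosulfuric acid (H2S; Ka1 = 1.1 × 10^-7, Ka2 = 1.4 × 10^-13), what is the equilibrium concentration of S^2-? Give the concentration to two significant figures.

First ionization gives [H+] ≈ [HS-] = 4.92 × 10^-5 M.
Second step: Ka2 = [H+][S^2-]/[HS-] ≈ [S^2-] (since [H+] ≈ [HS-]).
So [S^2-] ≈ Ka2.

1.4 × 10^-13 M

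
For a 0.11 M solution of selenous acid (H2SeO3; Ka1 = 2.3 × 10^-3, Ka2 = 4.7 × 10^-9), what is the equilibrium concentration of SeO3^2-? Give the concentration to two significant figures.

4.7 × 10^-9 M

First ionization gives [H+] ≈ [HSeO3-] = 1.48 × 10^-2 M.
Second step: Ka2 = [H+][SeO3^2-]/[HSeO3-] ≈ [SeO3^2-] (since [H+] ≈ [HSeO3-]).
So [SeO3^2-] ≈ Ka2.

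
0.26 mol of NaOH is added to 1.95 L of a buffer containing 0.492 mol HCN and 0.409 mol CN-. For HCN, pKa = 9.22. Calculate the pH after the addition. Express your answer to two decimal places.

After neutralization: n(HCN) = 0.232 mol, n(CN-) = 0.669 mol.
Henderson–Hasselbalch with mole ratio 0.669/0.232: pH = 9.22 + (+0.460)

pH = 9.68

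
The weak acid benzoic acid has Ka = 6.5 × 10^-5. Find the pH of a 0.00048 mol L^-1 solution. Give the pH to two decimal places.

pH = 3.83

C6H5COOH ⇌ C6H5COO- + H+
From the ICE table, Ka = [H+]²/(0.00048 − [H+]) = 6.5 × 10^-5.
The 5% rule fails; solving [H+]² + Ka·[H+] − Ka·C₀ = 0 exactly:
[H+] = [−6.5e-05 + √(6.5e-05² + 1.25e-07)]/2 = 1.47 × 10^-4 M
pH = −log(1.47 × 10^-4) = 3.83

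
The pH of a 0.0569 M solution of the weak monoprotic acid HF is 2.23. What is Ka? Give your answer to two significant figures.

Ka = 6.8 × 10^-4

[H+] = 10^(-2.23) = 5.89 × 10^-3 M
At equilibrium [HA] = 0.0569 − 5.89 × 10^-3 = 5.10 × 10^-2 M
Ka = [H+][A-]/[HA] = (5.89 × 10^-3)² / 5.10 × 10^-2 = 6.8 × 10^-4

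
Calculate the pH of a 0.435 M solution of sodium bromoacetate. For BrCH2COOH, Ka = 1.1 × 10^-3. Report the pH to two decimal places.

BrCH2COO- is the conjugate base of the weak acid BrCH2COOH.
Kb = Kw/Ka = 1.0×10^-14 / 1.1 × 10^-3 = 9.09 × 10^-12
From the ICE table, Kb = x²/(0.435 − x) = 9.09 × 10^-12.
Assume x ≪ 0.435: x ≈ √(9.09 × 10^-12 × 0.435) = 1.99 × 10^-6 M
pOH = 5.70, so pH = 14.00 − pOH = 8.30

pH = 8.30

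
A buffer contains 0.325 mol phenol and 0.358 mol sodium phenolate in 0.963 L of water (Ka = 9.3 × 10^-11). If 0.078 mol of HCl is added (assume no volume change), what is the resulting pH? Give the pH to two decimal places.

pH = 9.87

After neutralization: n(C6H5OH) = 0.403 mol, n(C6H5O-) = 0.28 mol.
pKa = −log(9.3 × 10^-11) = 10.032
Henderson–Hasselbalch with mole ratio 0.28/0.403: pH = 10.032 + (-0.158)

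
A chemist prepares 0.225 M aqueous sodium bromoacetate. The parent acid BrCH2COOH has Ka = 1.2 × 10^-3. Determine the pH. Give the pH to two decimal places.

BrCH2COO- is the conjugate base of the weak acid BrCH2COOH.
Kb = Kw/Ka = 1.0×10^-14 / 1.2 × 10^-3 = 8.33 × 10^-12
From the ICE table, Kb = [OH-]²/(0.225 − [OH-]) = 8.33 × 10^-12.
Since Kb ≪ C₀, [OH-] ≈ √(Kb·C₀) = 1.37 × 10^-6 M.
pOH = 5.86, so pH = 14.00 − pOH = 8.14

pH = 8.14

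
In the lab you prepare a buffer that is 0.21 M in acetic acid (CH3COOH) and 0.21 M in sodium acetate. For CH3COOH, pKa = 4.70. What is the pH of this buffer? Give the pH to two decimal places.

pH = 4.70

pH = pKa + log([A⁻]/[HA]) = 4.70 + log(0.21/0.21)
pH = 4.70 + (+0.000) = 4.70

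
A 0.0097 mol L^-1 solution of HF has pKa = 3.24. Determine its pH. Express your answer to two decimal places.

HF ⇌ F- + H+
Ka = 10^(−3.24) = 5.75 × 10^-4
From the ICE table, Ka = [H+]²/(0.0097 − [H+]) = 5.75 × 10^-4.
[H+] is not negligible relative to C₀; solve [H+]² + 0.000575·[H+] − 5.58e-06 = 0.
[H+] = [−0.000575 + √(0.000575² + 2.23e-05)]/2 = 2.09 × 10^-3 M
pH = −log(2.09 × 10^-3) = 2.68

pH = 2.68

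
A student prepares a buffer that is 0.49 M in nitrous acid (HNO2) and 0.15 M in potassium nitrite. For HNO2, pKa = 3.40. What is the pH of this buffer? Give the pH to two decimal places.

pH = 2.89

Henderson–Hasselbalch: pH = pKa + log([NO2-]/[HNO2]) = 3.40 + log(0.15/0.49)
pH = 3.40 + (-0.514) = 2.89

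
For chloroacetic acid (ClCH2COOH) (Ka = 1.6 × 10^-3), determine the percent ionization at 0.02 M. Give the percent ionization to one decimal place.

ClCH2COOH ⇌ ClCH2COO- + H+; let x = [H+] at equilibrium.
Ka = x²/(C₀ − x); solving the quadratic gives x = 4.91 × 10^-3 M.
Fraction ionized = 4.91 × 10^-3 / 0.02 = 0.2455 → 24.6%

24.6%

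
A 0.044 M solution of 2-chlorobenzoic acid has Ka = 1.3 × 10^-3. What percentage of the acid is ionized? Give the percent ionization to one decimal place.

15.8%

ClC6H4COOH ⇌ ClC6H4COO- + H+; let x = [H+] at equilibrium.
Ka = x²/(C₀ − x); solving the quadratic gives x = 6.94 × 10^-3 M.
% ionization = x/C₀ × 100% = 6.94 × 10^-3/0.044 × 100% = 15.8%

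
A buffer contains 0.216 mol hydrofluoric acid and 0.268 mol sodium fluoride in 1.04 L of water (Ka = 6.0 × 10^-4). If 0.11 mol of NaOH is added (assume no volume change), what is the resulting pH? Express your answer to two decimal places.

pH = 3.77

OH- converts HF to F-: HF → 0.106 mol, F- → 0.378 mol.
pKa = −log(6.0 × 10^-4) = 3.222
Henderson–Hasselbalch with mole ratio 0.378/0.106: pH = 3.222 + (+0.552)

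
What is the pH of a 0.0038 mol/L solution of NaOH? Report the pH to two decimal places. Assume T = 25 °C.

pH = 11.58

NaOH is a strong base; [OH-] = 0.0038 M.
pOH = -log(0.0038) = 2.42
pH = 14.00 - 2.42 = 11.58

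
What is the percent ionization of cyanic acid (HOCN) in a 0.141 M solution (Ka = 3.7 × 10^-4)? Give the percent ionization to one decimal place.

HOCN ⇌ OCN- + H+; let x = [H+] at equilibrium.
Ka = x²/(C₀ − x); solving the quadratic gives x = 7.04 × 10^-3 M.
Fraction ionized = 7.04 × 10^-3 / 0.141 = 0.0499 → 5.0%

5.0%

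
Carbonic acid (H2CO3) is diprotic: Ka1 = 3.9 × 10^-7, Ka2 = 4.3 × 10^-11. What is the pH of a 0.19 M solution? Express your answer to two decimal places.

pH = 3.57

Since Ka1 ≫ Ka2, the first ionization dominates [H+].
Ka1 = x²/(0.19 − x) = 3.9 × 10^-7
x ≈ √(3.9 × 10^-7 × 0.19) = 2.72 × 10^-4 M
pH = −log(2.72 × 10^-4) = 3.57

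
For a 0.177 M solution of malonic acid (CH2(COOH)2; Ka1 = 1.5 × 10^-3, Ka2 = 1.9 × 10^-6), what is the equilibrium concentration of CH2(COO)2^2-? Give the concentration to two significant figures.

First ionization gives [H+] ≈ [CH2(COOH)COO-] = 1.56 × 10^-2 M.
Second step: Ka2 = [H+][CH2(COO)2^2-]/[CH2(COOH)COO-] ≈ [CH2(COO)2^2-] (since [H+] ≈ [CH2(COOH)COO-]).
So [CH2(COO)2^2-] ≈ Ka2.

1.9 × 10^-6 M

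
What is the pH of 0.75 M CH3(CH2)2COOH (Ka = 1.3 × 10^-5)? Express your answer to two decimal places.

pH = 2.51

CH3(CH2)2COOH ⇌ CH3(CH2)2COO- + H+
Ka = [H+]²/(0.75 − [H+]) = 1.3 × 10^-5
Since Ka ≪ C₀, [H+] ≈ √(Ka·C₀) = 3.12 × 10^-3 M.
Check: 0.42% ionized — well under 5%, approximation valid.
pH = −log[H+] = −log(3.12 × 10^-3) = 2.51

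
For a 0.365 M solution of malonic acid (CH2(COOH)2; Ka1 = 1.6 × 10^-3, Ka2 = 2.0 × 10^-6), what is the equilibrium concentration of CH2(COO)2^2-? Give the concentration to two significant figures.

2.0 × 10^-6 M

First ionization gives [H+] ≈ [CH2(COOH)COO-] = 2.34 × 10^-2 M.
Second step: Ka2 = [H+][CH2(COO)2^2-]/[CH2(COOH)COO-] ≈ [CH2(COO)2^2-] (since [H+] ≈ [CH2(COOH)COO-]).
So [CH2(COO)2^2-] ≈ Ka2.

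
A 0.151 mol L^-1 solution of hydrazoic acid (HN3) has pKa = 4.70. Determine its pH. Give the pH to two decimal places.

HN3 ⇌ N3- + H+
Ka = 10^(−4.70) = 2.00 × 10^-5
Ka = x²/(0.151 − x) = 2.00 × 10^-5
Assume x ≪ 0.151: x ≈ √(2.00 × 10^-5 × 0.151) = 1.74 × 10^-3 M
(x/C₀ = 1.2% < 5%, so the approximation holds.)
pH = −log[H+] = −log(1.74 × 10^-3) = 2.76

pH = 2.76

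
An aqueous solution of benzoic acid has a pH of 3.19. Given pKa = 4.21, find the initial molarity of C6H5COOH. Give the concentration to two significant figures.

[H+] = 10^(-3.19) = 6.46 × 10^-4 M = x
Ka = 10^(−4.21) = 6.17 × 10^-5
Ka = x²/(C₀ − x) ⇒ C₀ = x + x²/Ka
C₀ = 6.46 × 10^-4 + (6.46 × 10^-4)²/(6.17 × 10^-5) = 7.41 × 10^-3 M

C₀ = 7.4 × 10^-3 M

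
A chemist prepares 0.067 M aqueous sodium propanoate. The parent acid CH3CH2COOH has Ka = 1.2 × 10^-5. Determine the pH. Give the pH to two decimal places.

pH = 8.87

CH3CH2COO- is the conjugate base of the weak acid CH3CH2COOH.
Kb = Kw/Ka = 1.0×10^-14 / 1.2 × 10^-5 = 8.33 × 10^-10
Let x = [OH-] at equilibrium. Kb = x²/(0.067 − x).
Assume x ≪ 0.067: x ≈ √(8.33 × 10^-10 × 0.067) = 7.47 × 10^-6 M
pOH = −log(7.47 × 10^-6) = 5.13; pH = 14.00 − 5.13 = 8.87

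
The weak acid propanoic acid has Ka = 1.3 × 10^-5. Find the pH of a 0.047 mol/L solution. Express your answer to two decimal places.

CH3CH2COOH ⇌ CH3CH2COO- + H+
Ka = x²/(0.047 − x) = 1.3 × 10^-5
Since Ka ≪ C₀, x ≈ √(Ka·C₀) = 7.82 × 10^-4 M.
(x/C₀ = 1.7% < 5%, so the approximation holds.)
pH = −log[H+] = −log(7.82 × 10^-4) = 3.11

pH = 3.11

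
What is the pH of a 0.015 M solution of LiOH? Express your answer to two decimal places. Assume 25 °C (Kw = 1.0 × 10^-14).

pH = 12.18

LiOH is a strong base; [OH-] = 0.015 M.
pOH = -log(0.015) = 1.82
pH = 14.00 - 1.82 = 12.18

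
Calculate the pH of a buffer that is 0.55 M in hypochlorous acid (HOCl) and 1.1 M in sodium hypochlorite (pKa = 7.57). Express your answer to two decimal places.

pH = 7.87

Using pH = pKa + log([base]/[acid]) with [base]/[acid] = 1.1/0.55:
pH = 7.57 + (+0.301) = 7.87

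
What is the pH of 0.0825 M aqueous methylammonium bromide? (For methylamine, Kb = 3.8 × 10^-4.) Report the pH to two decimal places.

pH = 5.83

CH3NH3+ is the conjugate acid of the weak base CH3NH2.
Ka = Kw/Kb = 1.0×10^-14 / 3.8 × 10^-4 = 2.63 × 10^-11
From the ICE table, Ka = [H+]²/(0.0825 − [H+]) = 2.63 × 10^-11.
Since Ka ≪ C₀, [H+] ≈ √(Ka·C₀) = 1.47 × 10^-6 M.
Check: 0.0018% ionized — well under 5%, approximation valid.
pH = −log(1.47 × 10^-6) = 5.83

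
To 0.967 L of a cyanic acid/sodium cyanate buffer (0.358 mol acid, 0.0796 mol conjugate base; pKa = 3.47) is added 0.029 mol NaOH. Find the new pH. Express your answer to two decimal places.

pH = 2.99

OH- converts HOCN to OCN-: HOCN → 0.329 mol, OCN- → 0.109 mol.
Henderson–Hasselbalch with mole ratio 0.109/0.329: pH = 3.47 + (-0.480)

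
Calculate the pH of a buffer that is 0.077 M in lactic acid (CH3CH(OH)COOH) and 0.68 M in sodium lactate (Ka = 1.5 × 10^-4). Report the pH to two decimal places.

pH = 4.77

pKa = −log(1.5 × 10^-4) = 3.824
pH = pKa + log([A⁻]/[HA]) = 3.824 + log(0.68/0.077)
pH = 3.824 + (+0.946) = 4.77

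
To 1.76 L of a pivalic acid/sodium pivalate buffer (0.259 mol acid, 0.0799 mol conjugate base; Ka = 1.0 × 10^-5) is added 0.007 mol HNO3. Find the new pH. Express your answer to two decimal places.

pH = 4.44

Added H+ converts (CH3)3CCOO- to (CH3)3CCOOH: (CH3)3CCOOH → 0.266 mol, (CH3)3CCOO- → 0.0729 mol.
pKa = −log(1.0 × 10^-5) = 5.000
pH = pKa + log(n_(CH3)3CCOO-/n_(CH3)3CCOOH) = 5.000 + log(0.0729/0.266) = 5.000 + (-0.562)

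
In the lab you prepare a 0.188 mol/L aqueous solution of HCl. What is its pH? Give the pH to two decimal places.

pH = 0.73

HCl is a strong acid and dissociates completely, so [H+] = 0.188 M.
pH = -log(0.188) = 0.73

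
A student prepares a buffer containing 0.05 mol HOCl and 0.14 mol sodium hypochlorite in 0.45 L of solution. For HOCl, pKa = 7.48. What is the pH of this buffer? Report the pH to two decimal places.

Henderson–Hasselbalch: pH = pKa + log([OCl-]/[HOCl]) = 7.48 + log(0.14/0.05)
pH = 7.48 + (+0.447) = 7.93

pH = 7.93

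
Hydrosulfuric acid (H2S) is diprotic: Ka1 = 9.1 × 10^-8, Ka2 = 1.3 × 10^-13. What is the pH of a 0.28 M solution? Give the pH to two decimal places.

Ka1 ≫ Ka2, so treat the first dissociation as the only significant source of H+.
Ka1 = x²/(0.28 − x) = 9.1 × 10^-8
x ≈ √(9.1 × 10^-8 × 0.28) = 1.60 × 10^-4 M
pH = −log(1.60 × 10^-4) = 3.80

pH = 3.80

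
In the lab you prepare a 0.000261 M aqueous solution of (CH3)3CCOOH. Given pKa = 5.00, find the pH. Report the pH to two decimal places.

pH = 4.33

(CH3)3CCOOH ⇌ (CH3)3CCOO- + H+
Ka = 10^(−5.00) = 1.00 × 10^-5
From the ICE table, Ka = x²/(0.000261 − x) = 1.00 × 10^-5.
Here C₀/Ka ≈ 26.1, so the small-x approximation fails. Use the quadratic:
x = (−Ka + √(Ka² + 4·Ka·C₀))/2 = 4.63 × 10^-5 M
pH = −log[H+] = −log(4.63 × 10^-5) = 4.33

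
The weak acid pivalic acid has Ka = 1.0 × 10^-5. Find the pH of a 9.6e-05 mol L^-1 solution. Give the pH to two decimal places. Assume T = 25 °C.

(CH3)3CCOOH ⇌ (CH3)3CCOO- + H+
From the ICE table, Ka = x²/(9.6e-05 − x) = 1.0 × 10^-5.
The 5% rule fails; solving x² + Ka·x − Ka·C₀ = 0 exactly:
x = [−1e-05 + √(1e-05² + 3.84e-09)]/2 = 2.64 × 10^-5 M
pH = −log[H+] = −log(2.64 × 10^-5) = 4.58

pH = 4.58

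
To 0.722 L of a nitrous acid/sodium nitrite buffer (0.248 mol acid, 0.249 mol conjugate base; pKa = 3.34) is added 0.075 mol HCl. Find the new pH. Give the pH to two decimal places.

pH = 3.07

Added H+ converts NO2- to HNO2: HNO2 → 0.323 mol, NO2- → 0.174 mol.
pH = pKa + log(n_NO2-/n_HNO2) = 3.34 + log(0.174/0.323) = 3.34 + (-0.269)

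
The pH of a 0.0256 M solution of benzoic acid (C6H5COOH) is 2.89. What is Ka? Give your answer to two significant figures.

Ka = 6.8 × 10^-5

[H+] = 10^(-2.89) = 1.29 × 10^-3 M
At equilibrium [HA] = 0.0256 − 1.29 × 10^-3 = 2.43 × 10^-2 M
Ka = [H+][A-]/[HA] = (1.29 × 10^-3)² / 2.43 × 10^-2 = 6.8 × 10^-5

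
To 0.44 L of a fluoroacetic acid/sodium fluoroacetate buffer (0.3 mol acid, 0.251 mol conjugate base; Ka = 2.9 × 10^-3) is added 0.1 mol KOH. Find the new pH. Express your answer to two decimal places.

pH = 2.78

OH- converts FCH2COOH to FCH2COO-: FCH2COOH → 0.2 mol, FCH2COO- → 0.351 mol.
pKa = −log(2.9 × 10^-3) = 2.538
Henderson–Hasselbalch with mole ratio 0.351/0.2: pH = 2.538 + (+0.244)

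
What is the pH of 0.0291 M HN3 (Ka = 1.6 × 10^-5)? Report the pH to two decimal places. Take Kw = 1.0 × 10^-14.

HN3 ⇌ N3- + H+
Ka = [H+]²/(0.0291 − [H+]) = 1.6 × 10^-5
Since Ka ≪ C₀, [H+] ≈ √(Ka·C₀) = 6.82 × 10^-4 M.
([H+]/C₀ = 2.3% < 5%, so the approximation holds.)
pH = −log(6.82 × 10^-4) = 3.17

pH = 3.17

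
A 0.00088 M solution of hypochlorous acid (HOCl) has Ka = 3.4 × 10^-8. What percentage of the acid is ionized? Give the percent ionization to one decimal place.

0.6%

HOCl ⇌ OCl- + H+; let x = [H+] at equilibrium.
x ≈ √(Ka·C₀) = √(3.4 × 10^-8 × 0.00088) = 5.47 × 10^-6 M
% ionization = x/C₀ × 100% = 5.47 × 10^-6/0.00088 × 100% = 0.6%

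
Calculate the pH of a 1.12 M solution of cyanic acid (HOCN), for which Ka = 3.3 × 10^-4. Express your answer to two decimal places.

HOCN ⇌ OCN- + H+
From the ICE table, Ka = x²/(1.12 − x) = 3.3 × 10^-4.
Assume x ≪ 1.12: x ≈ √(3.3 × 10^-4 × 1.12) = 1.92 × 10^-2 M
pH = −log[H+] = −log(1.92 × 10^-2) = 1.72

pH = 1.72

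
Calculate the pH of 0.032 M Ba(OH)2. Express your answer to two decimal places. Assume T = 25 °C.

pH = 12.81

Ba(OH)2 is a strong base (each formula unit releases 2 OH-); [OH-] = 0.064 M.
pOH = -log(0.064) = 1.19
pH = 14.00 - 1.19 = 12.81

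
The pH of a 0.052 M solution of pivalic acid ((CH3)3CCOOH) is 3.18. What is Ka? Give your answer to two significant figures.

Ka = 8.5 × 10^-6

[H+] = 10^(-3.18) = 6.61 × 10^-4 M
At equilibrium [HA] = 0.052 − 6.61 × 10^-4 = 5.13 × 10^-2 M
Ka = [H+][A-]/[HA] = (6.61 × 10^-4)² / 5.13 × 10^-2 = 8.5 × 10^-6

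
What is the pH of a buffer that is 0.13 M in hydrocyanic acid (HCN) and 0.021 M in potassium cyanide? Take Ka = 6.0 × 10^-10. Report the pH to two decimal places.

pKa = −log(6.0 × 10^-10) = 9.222
Henderson–Hasselbalch: pH = pKa + log([CN-]/[HCN]) = 9.222 + log(0.021/0.13)
pH = 9.222 + (-0.792) = 8.43

pH = 8.43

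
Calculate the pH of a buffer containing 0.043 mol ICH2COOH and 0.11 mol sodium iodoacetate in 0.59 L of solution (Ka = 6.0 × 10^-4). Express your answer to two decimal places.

pKa = −log(6.0 × 10^-4) = 3.222
Henderson–Hasselbalch: pH = pKa + log([ICH2COO-]/[ICH2COOH]) = 3.222 + log(0.11/0.043)
pH = 3.222 + (+0.408) = 3.63

pH = 3.63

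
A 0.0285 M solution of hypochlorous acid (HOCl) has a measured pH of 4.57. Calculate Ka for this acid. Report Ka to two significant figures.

Ka = 2.5 × 10^-8

[H+] = 10^(-4.57) = 2.69 × 10^-5 M
At equilibrium [HA] = 0.0285 − 2.69 × 10^-5 = 2.85 × 10^-2 M
Ka = [H+][A-]/[HA] = (2.69 × 10^-5)² / 2.85 × 10^-2 = 2.5 × 10^-8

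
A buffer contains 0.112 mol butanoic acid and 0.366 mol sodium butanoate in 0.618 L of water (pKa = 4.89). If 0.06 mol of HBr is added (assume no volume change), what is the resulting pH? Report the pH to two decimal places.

pH = 5.14

After neutralization: n(CH3(CH2)2COOH) = 0.172 mol, n(CH3(CH2)2COO-) = 0.306 mol.
Henderson–Hasselbalch with mole ratio 0.306/0.172: pH = 4.89 + (+0.250)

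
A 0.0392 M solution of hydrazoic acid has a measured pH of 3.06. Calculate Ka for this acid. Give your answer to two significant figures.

[H+] = 10^(-3.06) = 8.71 × 10^-4 M
At equilibrium [HA] = 0.0392 − 8.71 × 10^-4 = 3.83 × 10^-2 M
Ka = [H+][A-]/[HA] = (8.71 × 10^-4)² / 3.83 × 10^-2 = 2.0 × 10^-5

Ka = 2.0 × 10^-5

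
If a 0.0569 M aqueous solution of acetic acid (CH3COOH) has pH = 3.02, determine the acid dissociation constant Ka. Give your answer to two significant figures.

Ka = 1.6 × 10^-5

[H+] = 10^(-3.02) = 9.55 × 10^-4 M
At equilibrium [HA] = 0.0569 − 9.55 × 10^-4 = 5.59 × 10^-2 M
Ka = [H+][A-]/[HA] = (9.55 × 10^-4)² / 5.59 × 10^-2 = 1.6 × 10^-5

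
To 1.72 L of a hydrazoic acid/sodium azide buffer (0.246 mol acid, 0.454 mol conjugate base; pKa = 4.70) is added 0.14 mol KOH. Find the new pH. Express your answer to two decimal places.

After neutralization: n(HN3) = 0.106 mol, n(N3-) = 0.594 mol.
pH = pKa + log([A⁻]/[HA]) = 4.70 + log(0.594/0.106) = 4.70 +0.748

pH = 5.45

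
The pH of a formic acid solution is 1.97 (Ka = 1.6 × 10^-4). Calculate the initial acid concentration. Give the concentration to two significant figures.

C₀ = 7.3 × 10^-1 M

[H+] = 10^(-1.97) = 1.07 × 10^-2 M = x
Ka = x²/(C₀ − x) ⇒ C₀ = x + x²/Ka
C₀ = 1.07 × 10^-2 + (1.07 × 10^-2)²/(1.6 × 10^-4) = 7.26 × 10^-1 M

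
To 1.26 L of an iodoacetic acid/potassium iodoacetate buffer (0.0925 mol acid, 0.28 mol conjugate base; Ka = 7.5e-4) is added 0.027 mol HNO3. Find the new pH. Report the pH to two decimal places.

pH = 3.45

Added H+ converts ICH2COO- to ICH2COOH: ICH2COOH → 0.119 mol, ICH2COO- → 0.253 mol.
pKa = −log(7.5 × 10^-4) = 3.125
Henderson–Hasselbalch with mole ratio 0.253/0.119: pH = 3.125 + (+0.328)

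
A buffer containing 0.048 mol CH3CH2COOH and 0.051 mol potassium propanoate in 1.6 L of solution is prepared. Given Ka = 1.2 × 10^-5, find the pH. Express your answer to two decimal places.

pKa = −log(1.2 × 10^-5) = 4.921
Henderson–Hasselbalch: pH = pKa + log([CH3CH2COO-]/[CH3CH2COOH]) = 4.921 + log(0.051/0.048)
pH = 4.921 + (+0.026) = 4.95

pH = 4.95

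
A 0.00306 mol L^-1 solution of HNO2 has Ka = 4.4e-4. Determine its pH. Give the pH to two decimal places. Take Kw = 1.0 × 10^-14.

HNO2 ⇌ NO2- + H+
From the ICE table, Ka = [H+]²/(0.00306 − [H+]) = 4.4 × 10^-4.
[H+] is not negligible relative to C₀; solve [H+]² + 0.00044·[H+] − 1.35e-06 = 0.
[H+] = (−Ka + √(Ka² + 4·Ka·C₀))/2 = 9.61 × 10^-4 M
pH = −log(9.61 × 10^-4) = 3.02

pH = 3.02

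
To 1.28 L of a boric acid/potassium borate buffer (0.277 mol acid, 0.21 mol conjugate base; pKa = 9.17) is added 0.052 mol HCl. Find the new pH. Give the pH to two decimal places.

pH = 8.85

After neutralization: n(B(OH)3) = 0.329 mol, n(B(OH)4-) = 0.158 mol.
pH = pKa + log(n_B(OH)4-/n_B(OH)3) = 9.17 + log(0.158/0.329) = 9.17 + (-0.319)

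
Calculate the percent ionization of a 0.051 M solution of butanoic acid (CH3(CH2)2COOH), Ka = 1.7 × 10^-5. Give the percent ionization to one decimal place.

CH3(CH2)2COOH ⇌ CH3(CH2)2COO- + H+; let x = [H+] at equilibrium.
x ≈ √(Ka·C₀) = √(1.7 × 10^-5 × 0.051) = 9.31 × 10^-4 M
Fraction ionized = 9.31 × 10^-4 / 0.051 = 0.0183 → 1.8%

1.8%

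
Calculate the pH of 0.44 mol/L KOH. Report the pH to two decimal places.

pH = 13.64

KOH is a strong base; [OH-] = 0.44 M.
pOH = -log(0.44) = 0.36
pH = 14.00 - 0.36 = 13.64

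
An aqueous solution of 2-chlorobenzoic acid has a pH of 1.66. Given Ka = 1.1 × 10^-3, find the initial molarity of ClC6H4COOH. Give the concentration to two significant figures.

C₀ = 4.6 × 10^-1 M

[H+] = 10^(-1.66) = 2.19 × 10^-2 M = x
Ka = x²/(C₀ − x) ⇒ C₀ = x + x²/Ka
C₀ = 2.19 × 10^-2 + (2.19 × 10^-2)²/(1.1 × 10^-3) = 4.58 × 10^-1 M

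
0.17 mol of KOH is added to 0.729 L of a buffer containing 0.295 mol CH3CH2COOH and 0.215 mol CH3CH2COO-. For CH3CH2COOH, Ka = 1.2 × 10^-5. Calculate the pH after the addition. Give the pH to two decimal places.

pH = 5.41

OH- converts CH3CH2COOH to CH3CH2COO-: CH3CH2COOH → 0.125 mol, CH3CH2COO- → 0.385 mol.
pKa = −log(1.2 × 10^-5) = 4.921
pH = pKa + log([A⁻]/[HA]) = 4.921 + log(0.385/0.125) = 4.921 +0.489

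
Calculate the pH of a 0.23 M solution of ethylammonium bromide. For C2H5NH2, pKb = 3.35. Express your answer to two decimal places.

C2H5NH3+ is the conjugate acid of the weak base C2H5NH2.
Kb = 10^(−3.35) = 4.47 × 10^-4
Ka = Kw/Kb = 1.0×10^-14 / 4.47 × 10^-4 = 2.24 × 10^-11
Ka = [H+]²/(0.23 − [H+]) = 2.24 × 10^-11
Assume [H+] ≪ 0.23: [H+] ≈ √(2.24 × 10^-11 × 0.23) = 2.27 × 10^-6 M
pH = −log[H+] = −log(2.27 × 10^-6) = 5.64

pH = 5.64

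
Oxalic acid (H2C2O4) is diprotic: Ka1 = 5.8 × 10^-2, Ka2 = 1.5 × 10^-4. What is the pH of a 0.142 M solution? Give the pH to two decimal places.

pH = 1.18

Since Ka1 ≫ Ka2, the first ionization dominates [H+].
Ka1 = x²/(0.142 − x) = 5.8 × 10^-2
Solving the quadratic: x = (−Ka1 + √(Ka1² + 4·Ka1·C₀))/2 = 6.63 × 10^-2 M
pH = −log(6.63 × 10^-2) = 1.18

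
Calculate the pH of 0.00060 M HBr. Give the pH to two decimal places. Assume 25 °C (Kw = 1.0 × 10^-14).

pH = 3.22

HBr is a strong acid and dissociates completely, so [H+] = 0.00060 M.
pH = -log(0.0006) = 3.22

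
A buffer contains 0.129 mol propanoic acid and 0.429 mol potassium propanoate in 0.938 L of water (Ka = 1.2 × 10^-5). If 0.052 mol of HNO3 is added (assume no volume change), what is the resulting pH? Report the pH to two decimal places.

pH = 5.24

Added H+ converts CH3CH2COO- to CH3CH2COOH: CH3CH2COOH → 0.181 mol, CH3CH2COO- → 0.377 mol.
pKa = −log(1.2 × 10^-5) = 4.921
pH = pKa + log([A⁻]/[HA]) = 4.921 + log(0.377/0.181) = 4.921 +0.319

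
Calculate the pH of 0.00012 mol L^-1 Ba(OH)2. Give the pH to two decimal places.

Ba(OH)2 is a strong base (each formula unit releases 2 OH-); [OH-] = 0.00024 M.
pOH = -log(0.00024) = 3.62
pH = 14.00 - 3.62 = 10.38

pH = 10.38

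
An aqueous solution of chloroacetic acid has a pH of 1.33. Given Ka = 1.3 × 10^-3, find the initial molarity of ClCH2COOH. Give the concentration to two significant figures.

C₀ = 1.7 M

[H+] = 10^(-1.33) = 4.68 × 10^-2 M = x
Ka = x²/(C₀ − x) ⇒ C₀ = x + x²/Ka
C₀ = 4.68 × 10^-2 + (4.68 × 10^-2)²/(1.3 × 10^-3) = 1.73 M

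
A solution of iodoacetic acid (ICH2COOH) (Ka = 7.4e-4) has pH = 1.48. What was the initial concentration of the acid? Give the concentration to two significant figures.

[H+] = 10^(-1.48) = 3.31 × 10^-2 M = x
Ka = x²/(C₀ − x) ⇒ C₀ = x + x²/Ka
C₀ = 3.31 × 10^-2 + (3.31 × 10^-2)²/(7.4 × 10^-4) = 1.51 M

C₀ = 1.5 M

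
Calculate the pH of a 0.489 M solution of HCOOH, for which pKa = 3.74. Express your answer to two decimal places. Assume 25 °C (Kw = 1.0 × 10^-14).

pH = 2.03

HCOOH ⇌ HCOO- + H+
Ka = 10^(−3.74) = 1.82 × 10^-4
Ka = x²/(0.489 − x) = 1.82 × 10^-4
Since Ka ≪ C₀, x ≈ √(Ka·C₀) = 9.43 × 10^-3 M.
pH = −log[H+] = −log(9.43 × 10^-3) = 2.03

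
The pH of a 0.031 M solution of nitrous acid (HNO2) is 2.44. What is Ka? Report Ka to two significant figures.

Ka = 4.8 × 10^-4

[H+] = 10^(-2.44) = 3.63 × 10^-3 M
At equilibrium [HA] = 0.031 − 3.63 × 10^-3 = 2.74 × 10^-2 M
Ka = [H+][A-]/[HA] = (3.63 × 10^-3)² / 2.74 × 10^-2 = 4.8 × 10^-4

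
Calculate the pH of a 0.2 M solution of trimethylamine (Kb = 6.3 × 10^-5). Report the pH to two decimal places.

pH = 11.55

(CH3)3N + H2O ⇌ (CH3)3NH+ + OH-
From the ICE table, Kb = x²/(0.2 − x) = 6.3 × 10^-5.
Neglecting x in the denominator: x = √(6.3 × 10^-5 × 0.2) = 3.55 × 10^-3 M
Check: 1.8% ionized — well under 5%, approximation valid.
pOH = −log(3.55 × 10^-3) = 2.45; pH = 14.00 − 2.45 = 11.55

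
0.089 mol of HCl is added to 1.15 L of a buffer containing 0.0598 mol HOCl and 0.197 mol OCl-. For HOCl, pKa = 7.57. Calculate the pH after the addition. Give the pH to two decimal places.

pH = 7.43

After neutralization: n(HOCl) = 0.149 mol, n(OCl-) = 0.108 mol.
pH = pKa + log([A⁻]/[HA]) = 7.57 + log(0.108/0.149) = 7.57 -0.140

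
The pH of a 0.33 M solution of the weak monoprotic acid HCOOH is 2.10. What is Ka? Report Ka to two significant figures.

[H+] = 10^(-2.10) = 7.94 × 10^-3 M
At equilibrium [HA] = 0.33 − 7.94 × 10^-3 = 3.22 × 10^-1 M
Ka = [H+][A-]/[HA] = (7.94 × 10^-3)² / 3.22 × 10^-1 = 2.0 × 10^-4

Ka = 2.0 × 10^-4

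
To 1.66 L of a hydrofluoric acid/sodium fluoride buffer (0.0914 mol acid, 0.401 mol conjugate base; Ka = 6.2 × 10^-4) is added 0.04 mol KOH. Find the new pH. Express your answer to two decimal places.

After neutralization: n(HF) = 0.0514 mol, n(F-) = 0.441 mol.
pKa = −log(6.2 × 10^-4) = 3.208
pH = pKa + log(n_F-/n_HF) = 3.208 + log(0.441/0.0514) = 3.208 + (+0.933)

pH = 4.14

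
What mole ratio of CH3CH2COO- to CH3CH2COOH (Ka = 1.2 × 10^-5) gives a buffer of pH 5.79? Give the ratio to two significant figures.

pKa = -log(1.2 × 10^-5) = 4.921
pH = pKa + log(r) ⇒ log(r) = 5.79 − 4.921 = +0.869
r = [CH3CH2COO-]/[CH3CH2COOH] = 10^(+0.869) = 7.4

ratio = 7.4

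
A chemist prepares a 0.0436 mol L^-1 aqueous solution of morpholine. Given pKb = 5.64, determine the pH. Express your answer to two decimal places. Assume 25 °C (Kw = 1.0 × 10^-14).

pH = 10.50

C4H8ONH + H2O ⇌ C4H8ONH2+ + OH-
Kb = 10^(−5.64) = 2.29 × 10^-6
From the ICE table, Kb = x²/(0.0436 − x) = 2.29 × 10^-6.
Neglecting x in the denominator: x = √(2.29 × 10^-6 × 0.0436) = 3.16 × 10^-4 M
(x/C₀ = 0.72% < 5%, so the approximation holds.)
pOH = 3.50, so pH = 14.00 − pOH = 10.50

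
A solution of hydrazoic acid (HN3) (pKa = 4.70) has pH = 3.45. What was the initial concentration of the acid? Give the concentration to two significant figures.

C₀ = 6.7 × 10^-3 M

[H+] = 10^(-3.45) = 3.55 × 10^-4 M = x
Ka = 10^(−4.70) = 2.00 × 10^-5
Ka = x²/(C₀ − x) ⇒ C₀ = x + x²/Ka
C₀ = 3.55 × 10^-4 + (3.55 × 10^-4)²/(2.00 × 10^-5) = 6.66 × 10^-3 M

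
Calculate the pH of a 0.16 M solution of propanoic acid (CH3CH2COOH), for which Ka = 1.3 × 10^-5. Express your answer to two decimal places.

CH3CH2COOH ⇌ CH3CH2COO- + H+
From the ICE table, Ka = x²/(0.16 − x) = 1.3 × 10^-5.
Assume x ≪ 0.16: x ≈ √(1.3 × 10^-5 × 0.16) = 1.44 × 10^-3 M
Check: 0.9% ionized — well under 5%, approximation valid.
pH = −log(1.44 × 10^-3) = 2.84

pH = 2.84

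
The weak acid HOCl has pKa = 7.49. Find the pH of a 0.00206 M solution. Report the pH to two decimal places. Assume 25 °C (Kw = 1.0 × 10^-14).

HOCl ⇌ OCl- + H+
Ka = 10^(−7.49) = 3.24 × 10^-8
Ka = x²/(0.00206 − x) = 3.24 × 10^-8
Since Ka ≪ C₀, x ≈ √(Ka·C₀) = 8.17 × 10^-6 M.
(x/C₀ = 0.4% < 5%, so the approximation holds.)
pH = −log(8.17 × 10^-6) = 5.09

pH = 5.09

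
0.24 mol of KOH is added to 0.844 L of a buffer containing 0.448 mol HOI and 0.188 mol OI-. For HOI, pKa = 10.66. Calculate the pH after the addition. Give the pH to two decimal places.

OH- converts HOI to OI-: HOI → 0.208 mol, OI- → 0.428 mol.
Henderson–Hasselbalch with mole ratio 0.428/0.208: pH = 10.66 + (+0.313)

pH = 10.97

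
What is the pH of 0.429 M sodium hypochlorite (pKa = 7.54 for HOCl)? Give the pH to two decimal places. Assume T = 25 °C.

pH = 10.59

OCl- is the conjugate base of the weak acid HOCl.
Ka = 10^(−7.54) = 2.88 × 10^-8
Kb = Kw/Ka = 1.0×10^-14 / 2.88 × 10^-8 = 3.47 × 10^-7
Let x = [OH-] at equilibrium. Kb = x²/(0.429 − x).
Neglecting x in the denominator: x = √(3.47 × 10^-7 × 0.429) = 3.86 × 10^-4 M
(x/C₀ = 0.09% < 5%, so the approximation holds.)
pOH = −log(3.86 × 10^-4) = 3.41; pH = 14.00 − 3.41 = 10.59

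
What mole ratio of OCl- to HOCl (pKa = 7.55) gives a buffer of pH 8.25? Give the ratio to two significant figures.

ratio = 5.0

pH = pKa + log(r) ⇒ log(r) = 8.25 − 7.55 = +0.70
r = [OCl-]/[HOCl] = 10^(+0.70) = 5.01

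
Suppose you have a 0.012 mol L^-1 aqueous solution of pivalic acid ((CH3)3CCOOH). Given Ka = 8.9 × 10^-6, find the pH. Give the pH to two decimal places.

pH = 3.49

(CH3)3CCOOH ⇌ (CH3)3CCOO- + H+
From the ICE table, Ka = [H+]²/(0.012 − [H+]) = 8.9 × 10^-6.
Since Ka ≪ C₀, [H+] ≈ √(Ka·C₀) = 3.27 × 10^-4 M.
Check: 2.7% ionized — well under 5%, approximation valid.
pH = −log[H+] = −log(3.27 × 10^-4) = 3.49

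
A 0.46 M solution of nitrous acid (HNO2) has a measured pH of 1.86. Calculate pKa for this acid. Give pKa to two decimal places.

[H+] = 10^(-1.86) = 1.38 × 10^-2 M
At equilibrium [HA] = 0.46 − 1.38 × 10^-2 = 4.46 × 10^-1 M
Ka = [H+][A-]/[HA] = (1.38 × 10^-2)² / 4.46 × 10^-1 = 4.27 × 10^-4
pKa = -log(4.27 × 10^-4) = 3.37

pKa = 3.37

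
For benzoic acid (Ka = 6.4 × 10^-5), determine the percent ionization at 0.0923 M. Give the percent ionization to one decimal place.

C6H5COOH ⇌ C6H5COO- + H+; let x = [H+] at equilibrium.
x ≈ √(Ka·C₀) = √(6.4 × 10^-5 × 0.0923) = 2.43 × 10^-3 M
Fraction ionized = 2.43 × 10^-3 / 0.0923 = 0.0263 → 2.6%

2.6%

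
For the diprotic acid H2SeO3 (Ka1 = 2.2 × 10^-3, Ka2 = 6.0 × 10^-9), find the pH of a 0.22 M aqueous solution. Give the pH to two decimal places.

Ka1 ≫ Ka2, so treat the first dissociation as the only significant source of H+.
Ka1 = x²/(0.22 − x) = 2.2 × 10^-3
Solving the quadratic: x = (−Ka1 + √(Ka1² + 4·Ka1·C₀))/2 = 2.09 × 10^-2 M
pH = −log(2.09 × 10^-2) = 1.68

pH = 1.68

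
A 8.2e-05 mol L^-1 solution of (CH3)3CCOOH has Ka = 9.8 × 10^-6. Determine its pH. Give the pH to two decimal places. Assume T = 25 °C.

pH = 4.62

(CH3)3CCOOH ⇌ (CH3)3CCOO- + H+
From the ICE table, Ka = [H+]²/(8.2e-05 − [H+]) = 9.8 × 10^-6.
[H+] is not negligible relative to C₀; solve [H+]² + 9.8e-06·[H+] − 8.04e-10 = 0.
[H+] = [−9.8e-06 + √(9.8e-06² + 3.21e-09)]/2 = 2.39 × 10^-5 M
pH = −log[H+] = −log(2.39 × 10^-5) = 4.62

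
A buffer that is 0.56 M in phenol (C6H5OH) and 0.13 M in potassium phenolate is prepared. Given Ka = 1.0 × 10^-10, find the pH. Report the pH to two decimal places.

pKa = −log(1.0 × 10^-10) = 10.000
Henderson–Hasselbalch: pH = pKa + log([C6H5O-]/[C6H5OH]) = 10.000 + log(0.13/0.56)
pH = 10.000 + (-0.634) = 9.37

pH = 9.37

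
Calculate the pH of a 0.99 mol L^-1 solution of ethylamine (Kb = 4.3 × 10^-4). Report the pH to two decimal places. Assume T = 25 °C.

pH = 12.31

C2H5NH2 + H2O ⇌ C2H5NH3+ + OH-
Let x = [OH-] at equilibrium. Kb = x²/(0.99 − x).
Neglecting x in the denominator: x = √(4.3 × 10^-4 × 0.99) = 2.06 × 10^-2 M
Check: 2.1% ionized — well under 5%, approximation valid.
pOH = −log(2.06 × 10^-2) = 1.69; pH = 14.00 − 1.69 = 12.31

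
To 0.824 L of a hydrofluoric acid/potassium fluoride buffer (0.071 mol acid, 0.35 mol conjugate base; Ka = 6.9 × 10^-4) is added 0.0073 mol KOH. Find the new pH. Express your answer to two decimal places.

After neutralization: n(HF) = 0.0637 mol, n(F-) = 0.357 mol.
pKa = −log(6.9 × 10^-4) = 3.161
pH = pKa + log(n_F-/n_HF) = 3.161 + log(0.357/0.0637) = 3.161 + (+0.749)

pH = 3.91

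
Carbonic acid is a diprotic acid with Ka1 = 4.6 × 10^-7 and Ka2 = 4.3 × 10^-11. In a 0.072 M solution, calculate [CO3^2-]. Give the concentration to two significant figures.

4.3 × 10^-11 M

First ionization gives [H+] ≈ [HCO3-] = 1.82 × 10^-4 M.
Second step: Ka2 = [H+][CO3^2-]/[HCO3-] ≈ [CO3^2-] (since [H+] ≈ [HCO3-]).
So [CO3^2-] ≈ Ka2.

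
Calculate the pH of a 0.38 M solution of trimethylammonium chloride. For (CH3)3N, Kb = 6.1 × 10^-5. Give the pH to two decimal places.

(CH3)3NH+ is the conjugate acid of the weak base (CH3)3N.
Ka = Kw/Kb = 1.0×10^-14 / 6.1 × 10^-5 = 1.64 × 10^-10
Let x = [H+] at equilibrium. Ka = x²/(0.38 − x).
Neglecting x in the denominator: x = √(1.64 × 10^-10 × 0.38) = 7.89 × 10^-6 M
Check: 0.0021% ionized — well under 5%, approximation valid.
pH = −log[H+] = −log(7.89 × 10^-6) = 5.10

pH = 5.10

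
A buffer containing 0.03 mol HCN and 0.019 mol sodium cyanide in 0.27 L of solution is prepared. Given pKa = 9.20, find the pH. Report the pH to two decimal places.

pH = 9.00

Using pH = pKa + log([base]/[acid]) with [base]/[acid] = 0.019/0.03:
pH = 9.20 + (-0.198) = 9.00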